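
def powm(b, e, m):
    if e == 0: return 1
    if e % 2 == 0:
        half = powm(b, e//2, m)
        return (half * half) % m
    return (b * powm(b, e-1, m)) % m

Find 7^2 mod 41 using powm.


powm(7, 2, 41): e is even, compute powm(7, 1, 41)
  powm(7, 1, 41): e is odd, compute powm(7, 0, 41)
    powm(7, 0, 41) = 1
  (7 * 1) % 41 = 7
half=7, (7*7) % 41 = 8

8


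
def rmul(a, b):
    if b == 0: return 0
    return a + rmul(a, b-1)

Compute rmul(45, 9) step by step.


rmul(45, 9) = 45 + rmul(45, 8)
rmul(45, 8) = 45 + rmul(45, 7)
rmul(45, 7) = 45 + rmul(45, 6)
rmul(45, 6) = 45 + rmul(45, 5)
rmul(45, 5) = 45 + rmul(45, 4)
rmul(45, 4) = 45 + rmul(45, 3)
rmul(45, 3) = 45 + rmul(45, 2)
rmul(45, 2) = 45 + rmul(45, 1)
rmul(45, 1) = 45 + rmul(45, 0)
rmul(45, 0) = 0  (base case)
Total: 45 + 45 + 45 + 45 + 45 + 45 + 45 + 45 + 45 + 0 = 405

405


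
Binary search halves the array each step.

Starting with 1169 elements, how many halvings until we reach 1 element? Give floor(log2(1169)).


1169 / 2 = 584
584 / 2 = 292
292 / 2 = 146
146 / 2 = 73
73 / 2 = 36
36 / 2 = 18
18 / 2 = 9
9 / 2 = 4
4 / 2 = 2
2 / 2 = 1
Reached 1 after 10 halvings

10


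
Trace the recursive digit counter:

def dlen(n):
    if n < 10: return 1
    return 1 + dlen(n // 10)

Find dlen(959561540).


dlen(959561540) = 1 + dlen(95956154)
dlen(95956154) = 1 + dlen(9595615)
dlen(9595615) = 1 + dlen(959561)
dlen(959561) = 1 + dlen(95956)
dlen(95956) = 1 + dlen(9595)
dlen(9595) = 1 + dlen(959)
dlen(959) = 1 + dlen(95)
dlen(95) = 1 + dlen(9)
dlen(9) = 1  (base case: 9 < 10)
Unwinding: 1 + 1 + 1 + 1 + 1 + 1 + 1 + 1 + 1 = 9

9


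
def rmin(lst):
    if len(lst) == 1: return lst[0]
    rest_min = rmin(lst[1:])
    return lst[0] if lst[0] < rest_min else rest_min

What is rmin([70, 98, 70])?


rmin([70, 98, 70]): compare 70 with rmin([98, 70])
rmin([98, 70]): compare 98 with rmin([70])
rmin([70]) = 70  (base case)
Compare 98 with 70 -> 70
Compare 70 with 70 -> 70

70


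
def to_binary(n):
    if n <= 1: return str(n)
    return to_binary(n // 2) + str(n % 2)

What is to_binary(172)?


to_binary(172) = to_binary(86) + '0'
to_binary(86) = to_binary(43) + '0'
to_binary(43) = to_binary(21) + '1'
to_binary(21) = to_binary(10) + '1'
to_binary(10) = to_binary(5) + '0'
to_binary(5) = to_binary(2) + '1'
to_binary(2) = to_binary(1) + '0'
to_binary(1) = '1'  (base case)
Concatenating: '1' + '0' + '1' + '0' + '1' + '1' + '0' + '0' = '10101100'

10101100


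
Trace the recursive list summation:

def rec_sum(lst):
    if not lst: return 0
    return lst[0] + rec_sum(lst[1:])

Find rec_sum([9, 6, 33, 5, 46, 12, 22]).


rec_sum([9, 6, 33, 5, 46, 12, 22]) = 9 + rec_sum([6, 33, 5, 46, 12, 22])
rec_sum([6, 33, 5, 46, 12, 22]) = 6 + rec_sum([33, 5, 46, 12, 22])
rec_sum([33, 5, 46, 12, 22]) = 33 + rec_sum([5, 46, 12, 22])
rec_sum([5, 46, 12, 22]) = 5 + rec_sum([46, 12, 22])
rec_sum([46, 12, 22]) = 46 + rec_sum([12, 22])
rec_sum([12, 22]) = 12 + rec_sum([22])
rec_sum([22]) = 22 + rec_sum([])
rec_sum([]) = 0  (base case)
Total: 9 + 6 + 33 + 5 + 46 + 12 + 22 + 0 = 133

133


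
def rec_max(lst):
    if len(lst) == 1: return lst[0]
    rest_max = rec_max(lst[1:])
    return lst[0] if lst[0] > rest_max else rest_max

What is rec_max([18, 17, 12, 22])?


rec_max([18, 17, 12, 22]): compare 18 with rec_max([17, 12, 22])
rec_max([17, 12, 22]): compare 17 with rec_max([12, 22])
rec_max([12, 22]): compare 12 with rec_max([22])
rec_max([22]) = 22  (base case)
Compare 12 with 22 -> 22
Compare 17 with 22 -> 22
Compare 18 with 22 -> 22

22


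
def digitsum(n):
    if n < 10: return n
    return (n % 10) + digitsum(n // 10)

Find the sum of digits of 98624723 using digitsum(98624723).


digitsum(98624723) = 3 + digitsum(9862472)
digitsum(9862472) = 2 + digitsum(986247)
digitsum(986247) = 7 + digitsum(98624)
digitsum(98624) = 4 + digitsum(9862)
digitsum(9862) = 2 + digitsum(986)
digitsum(986) = 6 + digitsum(98)
digitsum(98) = 8 + digitsum(9)
digitsum(9) = 9  (base case)
Total: 3 + 2 + 7 + 4 + 2 + 6 + 8 + 9 = 41

41


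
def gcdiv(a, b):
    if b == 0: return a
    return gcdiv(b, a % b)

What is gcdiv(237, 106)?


gcdiv(237, 106) = gcdiv(106, 25)
gcdiv(106, 25) = gcdiv(25, 6)
gcdiv(25, 6) = gcdiv(6, 1)
gcdiv(6, 1) = gcdiv(1, 0)
gcdiv(1, 0) = 1  (base case)

1


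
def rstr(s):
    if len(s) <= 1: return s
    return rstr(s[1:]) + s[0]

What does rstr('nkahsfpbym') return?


rstr('nkahsfpbym') = rstr('kahsfpbym') + 'n'
rstr('kahsfpbym') = rstr('ahsfpbym') + 'k'
rstr('ahsfpbym') = rstr('hsfpbym') + 'a'
rstr('hsfpbym') = rstr('sfpbym') + 'h'
rstr('sfpbym') = rstr('fpbym') + 's'
rstr('fpbym') = rstr('pbym') + 'f'
rstr('pbym') = rstr('bym') + 'p'
rstr('bym') = rstr('ym') + 'b'
rstr('ym') = rstr('m') + 'y'
rstr('m') = 'm'  (base case)
Concatenating: 'm' + 'y' + 'b' + 'p' + 'f' + 's' + 'h' + 'a' + 'k' + 'n' = 'mybpfshakn'

mybpfshakn


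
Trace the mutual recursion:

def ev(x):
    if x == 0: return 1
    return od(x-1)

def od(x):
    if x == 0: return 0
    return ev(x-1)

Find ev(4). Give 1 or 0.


ev(4) = od(3)
od(3) = ev(2)
ev(2) = od(1)
od(1) = ev(0)
ev(0) = 1  (base case)
Result: 1

1


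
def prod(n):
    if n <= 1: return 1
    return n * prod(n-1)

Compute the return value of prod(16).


prod(16)
= 16 * prod(15)
= 16 * 15 * prod(14)
= 16 * 15 * 14 * prod(13)
= 16 * 15 * 14 * 13 * prod(12)
= 16 * 15 * 14 * 13 * 12 * prod(11)
= 16 * 15 * 14 * 13 * 12 * 11 * prod(10)
= 16 * 15 * 14 * 13 * 12 * 11 * 10 * prod(9)
= 16 * 15 * 14 * 13 * 12 * 11 * 10 * 9 * prod(8)
= 16 * 15 * 14 * 13 * 12 * 11 * 10 * 9 * 8 * prod(7)
= 16 * 15 * 14 * 13 * 12 * 11 * 10 * 9 * 8 * 7 * prod(6)
= 16 * 15 * 14 * 13 * 12 * 11 * 10 * 9 * 8 * 7 * 6 * prod(5)
= 16 * 15 * 14 * 13 * 12 * 11 * 10 * 9 * 8 * 7 * 6 * 5 * prod(4)
= 16 * 15 * 14 * 13 * 12 * 11 * 10 * 9 * 8 * 7 * 6 * 5 * 4 * prod(3)
= 16 * 15 * 14 * 13 * 12 * 11 * 10 * 9 * 8 * 7 * 6 * 5 * 4 * 3 * prod(2)
= 16 * 15 * 14 * 13 * 12 * 11 * 10 * 9 * 8 * 7 * 6 * 5 * 4 * 3 * 2 * prod(1)
= 16 * 15 * 14 * 13 * 12 * 11 * 10 * 9 * 8 * 7 * 6 * 5 * 4 * 3 * 2 * 1
= 20922789888000

20922789888000


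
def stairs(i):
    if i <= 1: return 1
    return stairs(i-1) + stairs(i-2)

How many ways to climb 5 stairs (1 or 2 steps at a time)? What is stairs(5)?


Building up from base cases:
stairs(0) = 1
stairs(1) = 1
stairs(2) = stairs(1) + stairs(0) = 1 + 1 = 2
stairs(3) = stairs(2) + stairs(1) = 2 + 1 = 3
stairs(4) = stairs(3) + stairs(2) = 3 + 2 = 5
stairs(5) = stairs(4) + stairs(3) = 5 + 3 = 8

8


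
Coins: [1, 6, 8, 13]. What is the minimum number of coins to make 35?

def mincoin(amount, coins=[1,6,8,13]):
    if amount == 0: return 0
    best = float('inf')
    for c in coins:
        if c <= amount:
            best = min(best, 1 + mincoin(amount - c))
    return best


Building up with DP:
mincoin(0) = 0
mincoin(1) = min(1+mincoin(0)=1+0=1) = 1
mincoin(2) = min(1+mincoin(1)=1+1=2) = 2
mincoin(3) = min(1+mincoin(2)=1+2=3) = 3
mincoin(4) = min(1+mincoin(3)=1+3=4) = 4
mincoin(5) = min(1+mincoin(4)=1+4=5) = 5
mincoin(6) = min(1+mincoin(5)=1+5=6, 1+mincoin(0)=1+0=1) = 1
mincoin(7) = min(1+mincoin(6)=1+1=2, 1+mincoin(1)=1+1=2) = 2
mincoin(8) = min(1+mincoin(7)=1+2=3, 1+mincoin(2)=1+2=3, 1+mincoin(0)=1+0=1) = 1
mincoin(9) = min(1+mincoin(8)=1+1=2, 1+mincoin(3)=1+3=4, 1+mincoin(1)=1+1=2) = 2
mincoin(10) = min(1+mincoin(9)=1+2=3, 1+mincoin(4)=1+4=5, 1+mincoin(2)=1+2=3) = 3
mincoin(11) = min(1+mincoin(10)=1+3=4, 1+mincoin(5)=1+5=6, 1+mincoin(3)=1+3=4) = 4
mincoin(12) = min(1+mincoin(11)=1+4=5, 1+mincoin(6)=1+1=2, 1+mincoin(4)=1+4=5) = 2
mincoin(13) = min(1+mincoin(12)=1+2=3, 1+mincoin(7)=1+2=3, 1+mincoin(5)=1+5=6, 1+mincoin(0)=1+0=1) = 1
mincoin(14) = min(1+mincoin(13)=1+1=2, 1+mincoin(8)=1+1=2, 1+mincoin(6)=1+1=2, 1+mincoin(1)=1+1=2) = 2
mincoin(15) = min(1+mincoin(14)=1+2=3, 1+mincoin(9)=1+2=3, 1+mincoin(7)=1+2=3, 1+mincoin(2)=1+2=3) = 3
mincoin(16) = min(1+mincoin(15)=1+3=4, 1+mincoin(10)=1+3=4, 1+mincoin(8)=1+1=2, 1+mincoin(3)=1+3=4) = 2
mincoin(17) = min(1+mincoin(16)=1+2=3, 1+mincoin(11)=1+4=5, 1+mincoin(9)=1+2=3, 1+mincoin(4)=1+4=5) = 3
mincoin(18) = min(1+mincoin(17)=1+3=4, 1+mincoin(12)=1+2=3, 1+mincoin(10)=1+3=4, 1+mincoin(5)=1+5=6) = 3
mincoin(19) = min(1+mincoin(18)=1+3=4, 1+mincoin(13)=1+1=2, 1+mincoin(11)=1+4=5, 1+mincoin(6)=1+1=2) = 2
mincoin(20) = min(1+mincoin(19)=1+2=3, 1+mincoin(14)=1+2=3, 1+mincoin(12)=1+2=3, 1+mincoin(7)=1+2=3) = 3
mincoin(21) = min(1+mincoin(20)=1+3=4, 1+mincoin(15)=1+3=4, 1+mincoin(13)=1+1=2, 1+mincoin(8)=1+1=2) = 2
mincoin(22) = min(1+mincoin(21)=1+2=3, 1+mincoin(16)=1+2=3, 1+mincoin(14)=1+2=3, 1+mincoin(9)=1+2=3) = 3
mincoin(23) = min(1+mincoin(22)=1+3=4, 1+mincoin(17)=1+3=4, 1+mincoin(15)=1+3=4, 1+mincoin(10)=1+3=4) = 4
mincoin(24) = min(1+mincoin(23)=1+4=5, 1+mincoin(18)=1+3=4, 1+mincoin(16)=1+2=3, 1+mincoin(11)=1+4=5) = 3
mincoin(25) = min(1+mincoin(24)=1+3=4, 1+mincoin(19)=1+2=3, 1+mincoin(17)=1+3=4, 1+mincoin(12)=1+2=3) = 3
mincoin(26) = min(1+mincoin(25)=1+3=4, 1+mincoin(20)=1+3=4, 1+mincoin(18)=1+3=4, 1+mincoin(13)=1+1=2) = 2
mincoin(27) = min(1+mincoin(26)=1+2=3, 1+mincoin(21)=1+2=3, 1+mincoin(19)=1+2=3, 1+mincoin(14)=1+2=3) = 3
mincoin(28) = min(1+mincoin(27)=1+3=4, 1+mincoin(22)=1+3=4, 1+mincoin(20)=1+3=4, 1+mincoin(15)=1+3=4) = 4
mincoin(29) = min(1+mincoin(28)=1+4=5, 1+mincoin(23)=1+4=5, 1+mincoin(21)=1+2=3, 1+mincoin(16)=1+2=3) = 3
mincoin(30) = min(1+mincoin(29)=1+3=4, 1+mincoin(24)=1+3=4, 1+mincoin(22)=1+3=4, 1+mincoin(17)=1+3=4) = 4
mincoin(31) = min(1+mincoin(30)=1+4=5, 1+mincoin(25)=1+3=4, 1+mincoin(23)=1+4=5, 1+mincoin(18)=1+3=4) = 4
mincoin(32) = min(1+mincoin(31)=1+4=5, 1+mincoin(26)=1+2=3, 1+mincoin(24)=1+3=4, 1+mincoin(19)=1+2=3) = 3
mincoin(33) = min(1+mincoin(32)=1+3=4, 1+mincoin(27)=1+3=4, 1+mincoin(25)=1+3=4, 1+mincoin(20)=1+3=4) = 4
mincoin(34) = min(1+mincoin(33)=1+4=5, 1+mincoin(28)=1+4=5, 1+mincoin(26)=1+2=3, 1+mincoin(21)=1+2=3) = 3
mincoin(35) = min(1+mincoin(34)=1+3=4, 1+mincoin(29)=1+3=4, 1+mincoin(27)=1+3=4, 1+mincoin(22)=1+3=4) = 4

4


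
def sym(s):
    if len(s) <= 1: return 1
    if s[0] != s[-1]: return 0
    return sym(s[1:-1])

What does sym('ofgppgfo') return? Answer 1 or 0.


sym('ofgppgfo'): s[0]='o' == s[-1]='o' -> check sym('fgppgf')
sym('fgppgf'): s[0]='f' == s[-1]='f' -> check sym('gppg')
sym('gppg'): s[0]='g' == s[-1]='g' -> check sym('pp')
sym('pp'): s[0]='p' == s[-1]='p' -> check sym('')
sym(''): len <= 1 -> return 1  (base case)
Result: 1 (palindrome)

1


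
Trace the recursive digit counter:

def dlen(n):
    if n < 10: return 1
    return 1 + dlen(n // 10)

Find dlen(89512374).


dlen(89512374) = 1 + dlen(8951237)
dlen(8951237) = 1 + dlen(895123)
dlen(895123) = 1 + dlen(89512)
dlen(89512) = 1 + dlen(8951)
dlen(8951) = 1 + dlen(895)
dlen(895) = 1 + dlen(89)
dlen(89) = 1 + dlen(8)
dlen(8) = 1  (base case: 8 < 10)
Unwinding: 1 + 1 + 1 + 1 + 1 + 1 + 1 + 1 = 8

8


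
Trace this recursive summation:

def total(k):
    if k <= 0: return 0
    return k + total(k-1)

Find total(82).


total(82)
= 82 + 81 + 80 + 79 + 78 + 77 + 76 + 75 + 74 + 73 + 72 + 71 + 70 + 69 + 68 + 67 + 66 + 65 + 64 + 63 + 62 + 61 + 60 + 59 + 58 + 57 + 56 + 55 + 54 + 53 + 52 + 51 + 50 + 49 + 48 + 47 + 46 + 45 + 44 + 43 + 42 + 41 + 40 + 39 + 38 + 37 + 36 + 35 + 34 + 33 + 32 + 31 + 30 + 29 + 28 + 27 + 26 + 25 + 24 + 23 + 22 + 21 + 20 + 19 + 18 + 17 + 16 + 15 + 14 + 13 + 12 + 11 + 10 + 9 + 8 + 7 + 6 + 5 + 4 + 3 + 2 + 1 + total(0)
= 82 + 81 + 80 + 79 + 78 + 77 + 76 + 75 + 74 + 73 + 72 + 71 + 70 + 69 + 68 + 67 + 66 + 65 + 64 + 63 + 62 + 61 + 60 + 59 + 58 + 57 + 56 + 55 + 54 + 53 + 52 + 51 + 50 + 49 + 48 + 47 + 46 + 45 + 44 + 43 + 42 + 41 + 40 + 39 + 38 + 37 + 36 + 35 + 34 + 33 + 32 + 31 + 30 + 29 + 28 + 27 + 26 + 25 + 24 + 23 + 22 + 21 + 20 + 19 + 18 + 17 + 16 + 15 + 14 + 13 + 12 + 11 + 10 + 9 + 8 + 7 + 6 + 5 + 4 + 3 + 2 + 1 + 0
= 3403

3403


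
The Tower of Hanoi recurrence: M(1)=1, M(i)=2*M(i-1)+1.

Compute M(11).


M(11) = 2 * M(10) + 1
M(10) = 2 * M(9) + 1
M(9) = 2 * M(8) + 1
M(8) = 2 * M(7) + 1
M(7) = 2 * M(6) + 1
M(6) = 2 * M(5) + 1
M(5) = 2 * M(4) + 1
M(4) = 2 * M(3) + 1
M(3) = 2 * M(2) + 1
M(2) = 2 * M(1) + 1
M(1) = 1  (base case)
M(2) = 2 * 1 + 1 = 3
M(3) = 2 * 3 + 1 = 7
M(4) = 2 * 7 + 1 = 15
M(5) = 2 * 15 + 1 = 31
M(6) = 2 * 31 + 1 = 63
M(7) = 2 * 63 + 1 = 127
M(8) = 2 * 127 + 1 = 255
M(9) = 2 * 255 + 1 = 511
M(10) = 2 * 511 + 1 = 1023
M(11) = 2 * 1023 + 1 = 2047

2047


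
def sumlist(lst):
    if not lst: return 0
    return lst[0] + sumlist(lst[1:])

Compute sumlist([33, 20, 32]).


sumlist([33, 20, 32]) = 33 + sumlist([20, 32])
sumlist([20, 32]) = 20 + sumlist([32])
sumlist([32]) = 32 + sumlist([])
sumlist([]) = 0  (base case)
Total: 33 + 20 + 32 + 0 = 85

85


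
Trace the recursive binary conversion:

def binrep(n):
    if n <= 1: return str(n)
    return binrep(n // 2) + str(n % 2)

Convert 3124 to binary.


binrep(3124) = binrep(1562) + '0'
binrep(1562) = binrep(781) + '0'
binrep(781) = binrep(390) + '1'
binrep(390) = binrep(195) + '0'
binrep(195) = binrep(97) + '1'
binrep(97) = binrep(48) + '1'
binrep(48) = binrep(24) + '0'
binrep(24) = binrep(12) + '0'
binrep(12) = binrep(6) + '0'
binrep(6) = binrep(3) + '0'
binrep(3) = binrep(1) + '1'
binrep(1) = '1'  (base case)
Concatenating: '1' + '1' + '0' + '0' + '0' + '0' + '1' + '1' + '0' + '1' + '0' + '0' = '110000110100'

110000110100


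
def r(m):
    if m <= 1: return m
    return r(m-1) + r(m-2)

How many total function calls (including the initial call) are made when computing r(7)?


Let C(n) = total calls for r(n)
C(0) = 1, C(1) = 1
C(2) = 1 + C(1) + C(0) = 1 + 1 + 1 = 3
C(3) = 1 + C(2) + C(1) = 1 + 3 + 1 = 5
C(4) = 1 + C(3) + C(2) = 1 + 5 + 3 = 9
C(5) = 1 + C(4) + C(3) = 1 + 9 + 5 = 15
C(6) = 1 + C(5) + C(4) = 1 + 15 + 9 = 25
C(7) = 1 + C(6) + C(5) = 1 + 25 + 15 = 41

41


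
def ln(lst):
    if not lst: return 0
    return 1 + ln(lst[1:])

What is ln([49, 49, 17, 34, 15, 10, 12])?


ln([49, 49, 17, 34, 15, 10, 12]) = 1 + ln([49, 17, 34, 15, 10, 12])
ln([49, 17, 34, 15, 10, 12]) = 1 + ln([17, 34, 15, 10, 12])
ln([17, 34, 15, 10, 12]) = 1 + ln([34, 15, 10, 12])
ln([34, 15, 10, 12]) = 1 + ln([15, 10, 12])
ln([15, 10, 12]) = 1 + ln([10, 12])
ln([10, 12]) = 1 + ln([12])
ln([12]) = 1 + ln([])
ln([]) = 0  (base case)
Unwinding: 1 + 1 + 1 + 1 + 1 + 1 + 1 + 0 = 7

7


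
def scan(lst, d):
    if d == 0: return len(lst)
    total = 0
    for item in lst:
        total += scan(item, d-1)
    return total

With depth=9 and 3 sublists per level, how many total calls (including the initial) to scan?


At depth 0 (root): 1 call
At depth 1: each of 1 parents calls scan on 3 children = 3 calls
At depth 2: each of 3 parents calls scan on 3 children = 9 calls
At depth 3: each of 9 parents calls scan on 3 children = 27 calls
At depth 4: each of 27 parents calls scan on 3 children = 81 calls
At depth 5: each of 81 parents calls scan on 3 children = 243 calls
At depth 6: each of 243 parents calls scan on 3 children = 729 calls
At depth 7: each of 729 parents calls scan on 3 children = 2187 calls
At depth 8: each of 2187 parents calls scan on 3 children = 6561 calls
At depth 9: each of 6561 parents calls scan on 3 children = 19683 calls
Total: 1 + 3 + 9 + 27 + 81 + 243 + 729 + 2187 + 6561 + 19683 = 29524

29524


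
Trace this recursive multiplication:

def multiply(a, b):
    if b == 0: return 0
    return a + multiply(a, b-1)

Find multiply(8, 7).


multiply(8, 7) = 8 + multiply(8, 6)
multiply(8, 6) = 8 + multiply(8, 5)
multiply(8, 5) = 8 + multiply(8, 4)
multiply(8, 4) = 8 + multiply(8, 3)
multiply(8, 3) = 8 + multiply(8, 2)
multiply(8, 2) = 8 + multiply(8, 1)
multiply(8, 1) = 8 + multiply(8, 0)
multiply(8, 0) = 0  (base case)
Total: 8 + 8 + 8 + 8 + 8 + 8 + 8 + 0 = 56

56


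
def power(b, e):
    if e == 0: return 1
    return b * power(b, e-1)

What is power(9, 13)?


power(9, 13)
= 9 * power(9, 12)
= 9 * 9 * power(9, 11)
= 9 * 9 * 9 * power(9, 10)
= 9 * 9 * 9 * 9 * power(9, 9)
= 9 * 9 * 9 * 9 * 9 * power(9, 8)
= 9 * 9 * 9 * 9 * 9 * 9 * power(9, 7)
= 9 * 9 * 9 * 9 * 9 * 9 * 9 * power(9, 6)
= 9 * 9 * 9 * 9 * 9 * 9 * 9 * 9 * power(9, 5)
= 9 * 9 * 9 * 9 * 9 * 9 * 9 * 9 * 9 * power(9, 4)
= 9 * 9 * 9 * 9 * 9 * 9 * 9 * 9 * 9 * 9 * power(9, 3)
= 9 * 9 * 9 * 9 * 9 * 9 * 9 * 9 * 9 * 9 * 9 * power(9, 2)
= 9 * 9 * 9 * 9 * 9 * 9 * 9 * 9 * 9 * 9 * 9 * 9 * power(9, 1)
= 9 * 9 * 9 * 9 * 9 * 9 * 9 * 9 * 9 * 9 * 9 * 9 * 9 * power(9, 0)
= 9 * 9 * 9 * 9 * 9 * 9 * 9 * 9 * 9 * 9 * 9 * 9 * 9 * 1
= 2541865828329

2541865828329


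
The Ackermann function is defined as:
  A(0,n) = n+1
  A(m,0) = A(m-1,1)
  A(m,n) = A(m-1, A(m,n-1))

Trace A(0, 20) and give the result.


A(0, 20) = 21
Result: A(0, 20) = 21

21


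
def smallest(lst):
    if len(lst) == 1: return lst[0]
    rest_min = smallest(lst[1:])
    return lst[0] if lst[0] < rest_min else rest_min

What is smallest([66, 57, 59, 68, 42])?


smallest([66, 57, 59, 68, 42]): compare 66 with smallest([57, 59, 68, 42])
smallest([57, 59, 68, 42]): compare 57 with smallest([59, 68, 42])
smallest([59, 68, 42]): compare 59 with smallest([68, 42])
smallest([68, 42]): compare 68 with smallest([42])
smallest([42]) = 42  (base case)
Compare 68 with 42 -> 42
Compare 59 with 42 -> 42
Compare 57 with 42 -> 42
Compare 66 with 42 -> 42

42


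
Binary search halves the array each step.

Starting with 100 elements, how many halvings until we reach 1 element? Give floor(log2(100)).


100 / 2 = 50
50 / 2 = 25
25 / 2 = 12
12 / 2 = 6
6 / 2 = 3
3 / 2 = 1
Reached 1 after 6 halvings

6


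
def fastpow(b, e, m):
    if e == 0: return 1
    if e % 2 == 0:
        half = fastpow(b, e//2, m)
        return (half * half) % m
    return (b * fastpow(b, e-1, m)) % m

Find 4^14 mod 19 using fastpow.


fastpow(4, 14, 19): e is even, compute fastpow(4, 7, 19)
  fastpow(4, 7, 19): e is odd, compute fastpow(4, 6, 19)
    fastpow(4, 6, 19): e is even, compute fastpow(4, 3, 19)
      fastpow(4, 3, 19): e is odd, compute fastpow(4, 2, 19)
        fastpow(4, 2, 19): e is even, compute fastpow(4, 1, 19)
          fastpow(4, 1, 19): e is odd, compute fastpow(4, 0, 19)
          fastpow(4, 0, 19) = 1
          (4 * 1) % 19 = 4
        half=4, (4*4) % 19 = 16
      (4 * 16) % 19 = 7
    half=7, (7*7) % 19 = 11
  (4 * 11) % 19 = 6
half=6, (6*6) % 19 = 17

17


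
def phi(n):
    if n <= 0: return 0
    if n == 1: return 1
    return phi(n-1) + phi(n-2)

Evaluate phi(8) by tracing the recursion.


Computing phi(8) bottom-up:
phi(0) = 0
phi(1) = 1
phi(2) = phi(1) + phi(0) = 1 + 0 = 1
phi(3) = phi(2) + phi(1) = 1 + 1 = 2
phi(4) = phi(3) + phi(2) = 2 + 1 = 3
phi(5) = phi(4) + phi(3) = 3 + 2 = 5
phi(6) = phi(5) + phi(4) = 5 + 3 = 8
phi(7) = phi(6) + phi(5) = 8 + 5 = 13
phi(8) = phi(7) + phi(6) = 13 + 8 = 21

21


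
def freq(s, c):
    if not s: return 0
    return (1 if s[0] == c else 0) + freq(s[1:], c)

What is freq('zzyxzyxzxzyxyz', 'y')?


s[0]='z' != 'y' -> 0
s[0]='z' != 'y' -> 0
s[0]='y' == 'y' -> 1
s[0]='x' != 'y' -> 0
s[0]='z' != 'y' -> 0
s[0]='y' == 'y' -> 1
s[0]='x' != 'y' -> 0
s[0]='z' != 'y' -> 0
s[0]='x' != 'y' -> 0
s[0]='z' != 'y' -> 0
s[0]='y' == 'y' -> 1
s[0]='x' != 'y' -> 0
s[0]='y' == 'y' -> 1
s[0]='z' != 'y' -> 0
Sum: 0 + 0 + 1 + 0 + 0 + 1 + 0 + 0 + 0 + 0 + 1 + 0 + 1 + 0 = 4

4


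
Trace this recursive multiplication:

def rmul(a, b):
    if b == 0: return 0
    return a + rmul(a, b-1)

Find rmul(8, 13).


rmul(8, 13) = 8 + rmul(8, 12)
rmul(8, 12) = 8 + rmul(8, 11)
rmul(8, 11) = 8 + rmul(8, 10)
rmul(8, 10) = 8 + rmul(8, 9)
rmul(8, 9) = 8 + rmul(8, 8)
rmul(8, 8) = 8 + rmul(8, 7)
rmul(8, 7) = 8 + rmul(8, 6)
rmul(8, 6) = 8 + rmul(8, 5)
rmul(8, 5) = 8 + rmul(8, 4)
rmul(8, 4) = 8 + rmul(8, 3)
rmul(8, 3) = 8 + rmul(8, 2)
rmul(8, 2) = 8 + rmul(8, 1)
rmul(8, 1) = 8 + rmul(8, 0)
rmul(8, 0) = 0  (base case)
Total: 8 + 8 + 8 + 8 + 8 + 8 + 8 + 8 + 8 + 8 + 8 + 8 + 8 + 0 = 104

104


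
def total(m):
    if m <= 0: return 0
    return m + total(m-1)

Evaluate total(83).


total(83)
= 83 + 82 + 81 + 80 + 79 + 78 + 77 + 76 + 75 + 74 + 73 + 72 + 71 + 70 + 69 + 68 + 67 + 66 + 65 + 64 + 63 + 62 + 61 + 60 + 59 + 58 + 57 + 56 + 55 + 54 + 53 + 52 + 51 + 50 + 49 + 48 + 47 + 46 + 45 + 44 + 43 + 42 + 41 + 40 + 39 + 38 + 37 + 36 + 35 + 34 + 33 + 32 + 31 + 30 + 29 + 28 + 27 + 26 + 25 + 24 + 23 + 22 + 21 + 20 + 19 + 18 + 17 + 16 + 15 + 14 + 13 + 12 + 11 + 10 + 9 + 8 + 7 + 6 + 5 + 4 + 3 + 2 + 1 + total(0)
= 83 + 82 + 81 + 80 + 79 + 78 + 77 + 76 + 75 + 74 + 73 + 72 + 71 + 70 + 69 + 68 + 67 + 66 + 65 + 64 + 63 + 62 + 61 + 60 + 59 + 58 + 57 + 56 + 55 + 54 + 53 + 52 + 51 + 50 + 49 + 48 + 47 + 46 + 45 + 44 + 43 + 42 + 41 + 40 + 39 + 38 + 37 + 36 + 35 + 34 + 33 + 32 + 31 + 30 + 29 + 28 + 27 + 26 + 25 + 24 + 23 + 22 + 21 + 20 + 19 + 18 + 17 + 16 + 15 + 14 + 13 + 12 + 11 + 10 + 9 + 8 + 7 + 6 + 5 + 4 + 3 + 2 + 1 + 0
= 3486

3486


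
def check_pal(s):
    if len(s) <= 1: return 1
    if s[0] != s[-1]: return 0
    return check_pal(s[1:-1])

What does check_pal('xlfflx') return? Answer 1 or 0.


check_pal('xlfflx'): s[0]='x' == s[-1]='x' -> check check_pal('lffl')
check_pal('lffl'): s[0]='l' == s[-1]='l' -> check check_pal('ff')
check_pal('ff'): s[0]='f' == s[-1]='f' -> check check_pal('')
check_pal(''): len <= 1 -> return 1  (base case)
Result: 1 (palindrome)

1


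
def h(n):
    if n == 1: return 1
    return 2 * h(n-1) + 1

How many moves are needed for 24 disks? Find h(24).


h(24) = 2 * h(23) + 1
h(23) = 2 * h(22) + 1
h(22) = 2 * h(21) + 1
h(21) = 2 * h(20) + 1
h(20) = 2 * h(19) + 1
h(19) = 2 * h(18) + 1
h(18) = 2 * h(17) + 1
h(17) = 2 * h(16) + 1
h(16) = 2 * h(15) + 1
h(15) = 2 * h(14) + 1
h(14) = 2 * h(13) + 1
h(13) = 2 * h(12) + 1
h(12) = 2 * h(11) + 1
h(11) = 2 * h(10) + 1
h(10) = 2 * h(9) + 1
h(9) = 2 * h(8) + 1
h(8) = 2 * h(7) + 1
h(7) = 2 * h(6) + 1
h(6) = 2 * h(5) + 1
h(5) = 2 * h(4) + 1
h(4) = 2 * h(3) + 1
h(3) = 2 * h(2) + 1
h(2) = 2 * h(1) + 1
h(1) = 1  (base case)
h(2) = 2 * 1 + 1 = 3
h(3) = 2 * 3 + 1 = 7
h(4) = 2 * 7 + 1 = 15
h(5) = 2 * 15 + 1 = 31
h(6) = 2 * 31 + 1 = 63
h(7) = 2 * 63 + 1 = 127
h(8) = 2 * 127 + 1 = 255
h(9) = 2 * 255 + 1 = 511
h(10) = 2 * 511 + 1 = 1023
h(11) = 2 * 1023 + 1 = 2047
h(12) = 2 * 2047 + 1 = 4095
h(13) = 2 * 4095 + 1 = 8191
h(14) = 2 * 8191 + 1 = 16383
h(15) = 2 * 16383 + 1 = 32767
h(16) = 2 * 32767 + 1 = 65535
h(17) = 2 * 65535 + 1 = 131071
h(18) = 2 * 131071 + 1 = 262143
h(19) = 2 * 262143 + 1 = 524287
h(20) = 2 * 524287 + 1 = 1048575
h(21) = 2 * 1048575 + 1 = 2097151
h(22) = 2 * 2097151 + 1 = 4194303
h(23) = 2 * 4194303 + 1 = 8388607
h(24) = 2 * 8388607 + 1 = 16777215

16777215


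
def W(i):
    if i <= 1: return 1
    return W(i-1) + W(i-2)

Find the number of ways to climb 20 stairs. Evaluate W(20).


Building up from base cases:
W(0) = 1
W(1) = 1
W(2) = W(1) + W(0) = 1 + 1 = 2
W(3) = W(2) + W(1) = 2 + 1 = 3
W(4) = W(3) + W(2) = 3 + 2 = 5
W(5) = W(4) + W(3) = 5 + 3 = 8
W(6) = W(5) + W(4) = 8 + 5 = 13
W(7) = W(6) + W(5) = 13 + 8 = 21
W(8) = W(7) + W(6) = 21 + 13 = 34
W(9) = W(8) + W(7) = 34 + 21 = 55
W(10) = W(9) + W(8) = 55 + 34 = 89
W(11) = W(10) + W(9) = 89 + 55 = 144
W(12) = W(11) + W(10) = 144 + 89 = 233
W(13) = W(12) + W(11) = 233 + 144 = 377
W(14) = W(13) + W(12) = 377 + 233 = 610
W(15) = W(14) + W(13) = 610 + 377 = 987
W(16) = W(15) + W(14) = 987 + 610 = 1597
W(17) = W(16) + W(15) = 1597 + 987 = 2584
W(18) = W(17) + W(16) = 2584 + 1597 = 4181
W(19) = W(18) + W(17) = 4181 + 2584 = 6765
W(20) = W(19) + W(18) = 6765 + 4181 = 10946

10946


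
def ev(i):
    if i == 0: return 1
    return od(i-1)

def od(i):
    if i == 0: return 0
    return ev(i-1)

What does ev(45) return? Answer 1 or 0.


ev(45) = od(44)
od(44) = ev(43)
ev(43) = od(42)
od(42) = ev(41)
ev(41) = od(40)
od(40) = ev(39)
ev(39) = od(38)
od(38) = ev(37)
ev(37) = od(36)
od(36) = ev(35)
ev(35) = od(34)
od(34) = ev(33)
ev(33) = od(32)
od(32) = ev(31)
ev(31) = od(30)
od(30) = ev(29)
ev(29) = od(28)
od(28) = ev(27)
ev(27) = od(26)
od(26) = ev(25)
ev(25) = od(24)
od(24) = ev(23)
ev(23) = od(22)
od(22) = ev(21)
ev(21) = od(20)
od(20) = ev(19)
ev(19) = od(18)
od(18) = ev(17)
ev(17) = od(16)
od(16) = ev(15)
ev(15) = od(14)
od(14) = ev(13)
ev(13) = od(12)
od(12) = ev(11)
ev(11) = od(10)
od(10) = ev(9)
ev(9) = od(8)
od(8) = ev(7)
ev(7) = od(6)
od(6) = ev(5)
ev(5) = od(4)
od(4) = ev(3)
ev(3) = od(2)
od(2) = ev(1)
ev(1) = od(0)
od(0) = 0  (base case)
Result: 0

0


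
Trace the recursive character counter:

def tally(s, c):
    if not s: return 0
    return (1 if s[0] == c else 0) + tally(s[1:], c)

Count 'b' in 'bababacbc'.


s[0]='b' == 'b' -> 1
s[0]='a' != 'b' -> 0
s[0]='b' == 'b' -> 1
s[0]='a' != 'b' -> 0
s[0]='b' == 'b' -> 1
s[0]='a' != 'b' -> 0
s[0]='c' != 'b' -> 0
s[0]='b' == 'b' -> 1
s[0]='c' != 'b' -> 0
Sum: 1 + 0 + 1 + 0 + 1 + 0 + 0 + 1 + 0 = 4

4


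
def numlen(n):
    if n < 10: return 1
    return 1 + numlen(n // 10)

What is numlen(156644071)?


numlen(156644071) = 1 + numlen(15664407)
numlen(15664407) = 1 + numlen(1566440)
numlen(1566440) = 1 + numlen(156644)
numlen(156644) = 1 + numlen(15664)
numlen(15664) = 1 + numlen(1566)
numlen(1566) = 1 + numlen(156)
numlen(156) = 1 + numlen(15)
numlen(15) = 1 + numlen(1)
numlen(1) = 1  (base case: 1 < 10)
Unwinding: 1 + 1 + 1 + 1 + 1 + 1 + 1 + 1 + 1 = 9

9


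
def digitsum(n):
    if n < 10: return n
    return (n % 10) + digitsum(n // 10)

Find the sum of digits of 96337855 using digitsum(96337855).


digitsum(96337855) = 5 + digitsum(9633785)
digitsum(9633785) = 5 + digitsum(963378)
digitsum(963378) = 8 + digitsum(96337)
digitsum(96337) = 7 + digitsum(9633)
digitsum(9633) = 3 + digitsum(963)
digitsum(963) = 3 + digitsum(96)
digitsum(96) = 6 + digitsum(9)
digitsum(9) = 9  (base case)
Total: 5 + 5 + 8 + 7 + 3 + 3 + 6 + 9 = 46

46


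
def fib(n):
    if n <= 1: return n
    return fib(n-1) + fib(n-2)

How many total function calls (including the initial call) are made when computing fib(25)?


Let C(n) = total calls for fib(n)
C(0) = 1, C(1) = 1
C(2) = 1 + C(1) + C(0) = 1 + 1 + 1 = 3
C(3) = 1 + C(2) + C(1) = 1 + 3 + 1 = 5
C(4) = 1 + C(3) + C(2) = 1 + 5 + 3 = 9
C(5) = 1 + C(4) + C(3) = 1 + 9 + 5 = 15
C(6) = 1 + C(5) + C(4) = 1 + 15 + 9 = 25
C(7) = 1 + C(6) + C(5) = 1 + 25 + 15 = 41
C(8) = 1 + C(7) + C(6) = 1 + 41 + 25 = 67
C(9) = 1 + C(8) + C(7) = 1 + 67 + 41 = 109
C(10) = 1 + C(9) + C(8) = 1 + 109 + 67 = 177
C(11) = 1 + C(10) + C(9) = 1 + 177 + 109 = 287
C(12) = 1 + C(11) + C(10) = 1 + 287 + 177 = 465
C(13) = 1 + C(12) + C(11) = 1 + 465 + 287 = 753
C(14) = 1 + C(13) + C(12) = 1 + 753 + 465 = 1219
C(15) = 1 + C(14) + C(13) = 1 + 1219 + 753 = 1973
C(16) = 1 + C(15) + C(14) = 1 + 1973 + 1219 = 3193
C(17) = 1 + C(16) + C(15) = 1 + 3193 + 1973 = 5167
C(18) = 1 + C(17) + C(16) = 1 + 5167 + 3193 = 8361
C(19) = 1 + C(18) + C(17) = 1 + 8361 + 5167 = 13529
C(20) = 1 + C(19) + C(18) = 1 + 13529 + 8361 = 21891
C(21) = 1 + C(20) + C(19) = 1 + 21891 + 13529 = 35421
C(22) = 1 + C(21) + C(20) = 1 + 35421 + 21891 = 57313
C(23) = 1 + C(22) + C(21) = 1 + 57313 + 35421 = 92735
C(24) = 1 + C(23) + C(22) = 1 + 92735 + 57313 = 150049
C(25) = 1 + C(24) + C(23) = 1 + 150049 + 92735 = 242785

242785


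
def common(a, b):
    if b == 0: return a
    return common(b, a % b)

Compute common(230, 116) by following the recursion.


common(230, 116) = common(116, 114)
common(116, 114) = common(114, 2)
common(114, 2) = common(2, 0)
common(2, 0) = 2  (base case)

2


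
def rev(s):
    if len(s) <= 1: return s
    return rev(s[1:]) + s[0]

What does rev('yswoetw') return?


rev('yswoetw') = rev('swoetw') + 'y'
rev('swoetw') = rev('woetw') + 's'
rev('woetw') = rev('oetw') + 'w'
rev('oetw') = rev('etw') + 'o'
rev('etw') = rev('tw') + 'e'
rev('tw') = rev('w') + 't'
rev('w') = 'w'  (base case)
Concatenating: 'w' + 't' + 'e' + 'o' + 'w' + 's' + 'y' = 'wteowsy'

wteowsy


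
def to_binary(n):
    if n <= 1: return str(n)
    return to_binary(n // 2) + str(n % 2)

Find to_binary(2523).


to_binary(2523) = to_binary(1261) + '1'
to_binary(1261) = to_binary(630) + '1'
to_binary(630) = to_binary(315) + '0'
to_binary(315) = to_binary(157) + '1'
to_binary(157) = to_binary(78) + '1'
to_binary(78) = to_binary(39) + '0'
to_binary(39) = to_binary(19) + '1'
to_binary(19) = to_binary(9) + '1'
to_binary(9) = to_binary(4) + '1'
to_binary(4) = to_binary(2) + '0'
to_binary(2) = to_binary(1) + '0'
to_binary(1) = '1'  (base case)
Concatenating: '1' + '0' + '0' + '1' + '1' + '1' + '0' + '1' + '1' + '0' + '1' + '1' = '100111011011'

100111011011


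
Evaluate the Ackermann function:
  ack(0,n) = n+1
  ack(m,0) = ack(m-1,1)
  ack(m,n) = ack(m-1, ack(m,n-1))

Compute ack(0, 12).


ack(0, 12) = 13
Result: ack(0, 12) = 13

13


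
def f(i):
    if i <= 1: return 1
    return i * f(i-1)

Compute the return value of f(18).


f(18)
= 18 * f(17)
= 18 * 17 * f(16)
= 18 * 17 * 16 * f(15)
= 18 * 17 * 16 * 15 * f(14)
= 18 * 17 * 16 * 15 * 14 * f(13)
= 18 * 17 * 16 * 15 * 14 * 13 * f(12)
= 18 * 17 * 16 * 15 * 14 * 13 * 12 * f(11)
= 18 * 17 * 16 * 15 * 14 * 13 * 12 * 11 * f(10)
= 18 * 17 * 16 * 15 * 14 * 13 * 12 * 11 * 10 * f(9)
= 18 * 17 * 16 * 15 * 14 * 13 * 12 * 11 * 10 * 9 * f(8)
= 18 * 17 * 16 * 15 * 14 * 13 * 12 * 11 * 10 * 9 * 8 * f(7)
= 18 * 17 * 16 * 15 * 14 * 13 * 12 * 11 * 10 * 9 * 8 * 7 * f(6)
= 18 * 17 * 16 * 15 * 14 * 13 * 12 * 11 * 10 * 9 * 8 * 7 * 6 * f(5)
= 18 * 17 * 16 * 15 * 14 * 13 * 12 * 11 * 10 * 9 * 8 * 7 * 6 * 5 * f(4)
= 18 * 17 * 16 * 15 * 14 * 13 * 12 * 11 * 10 * 9 * 8 * 7 * 6 * 5 * 4 * f(3)
= 18 * 17 * 16 * 15 * 14 * 13 * 12 * 11 * 10 * 9 * 8 * 7 * 6 * 5 * 4 * 3 * f(2)
= 18 * 17 * 16 * 15 * 14 * 13 * 12 * 11 * 10 * 9 * 8 * 7 * 6 * 5 * 4 * 3 * 2 * f(1)
= 18 * 17 * 16 * 15 * 14 * 13 * 12 * 11 * 10 * 9 * 8 * 7 * 6 * 5 * 4 * 3 * 2 * 1
= 6402373705728000

6402373705728000


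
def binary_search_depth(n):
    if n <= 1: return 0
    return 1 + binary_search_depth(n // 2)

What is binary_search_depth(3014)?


3014 / 2 = 1507
1507 / 2 = 753
753 / 2 = 376
376 / 2 = 188
188 / 2 = 94
94 / 2 = 47
47 / 2 = 23
23 / 2 = 11
11 / 2 = 5
5 / 2 = 2
2 / 2 = 1
Reached 1 after 11 halvings

11


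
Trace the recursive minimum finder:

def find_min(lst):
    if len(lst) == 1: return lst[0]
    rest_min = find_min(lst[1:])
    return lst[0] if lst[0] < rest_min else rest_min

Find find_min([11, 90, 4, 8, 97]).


find_min([11, 90, 4, 8, 97]): compare 11 with find_min([90, 4, 8, 97])
find_min([90, 4, 8, 97]): compare 90 with find_min([4, 8, 97])
find_min([4, 8, 97]): compare 4 with find_min([8, 97])
find_min([8, 97]): compare 8 with find_min([97])
find_min([97]) = 97  (base case)
Compare 8 with 97 -> 8
Compare 4 with 8 -> 4
Compare 90 with 4 -> 4
Compare 11 with 4 -> 4

4


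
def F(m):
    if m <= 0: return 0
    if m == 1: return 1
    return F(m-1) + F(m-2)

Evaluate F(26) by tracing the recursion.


Computing F(26) bottom-up:
F(0) = 0
F(1) = 1
F(2) = F(1) + F(0) = 1 + 0 = 1
F(3) = F(2) + F(1) = 1 + 1 = 2
F(4) = F(3) + F(2) = 2 + 1 = 3
F(5) = F(4) + F(3) = 3 + 2 = 5
F(6) = F(5) + F(4) = 5 + 3 = 8
F(7) = F(6) + F(5) = 8 + 5 = 13
F(8) = F(7) + F(6) = 13 + 8 = 21
F(9) = F(8) + F(7) = 21 + 13 = 34
F(10) = F(9) + F(8) = 34 + 21 = 55
F(11) = F(10) + F(9) = 55 + 34 = 89
F(12) = F(11) + F(10) = 89 + 55 = 144
F(13) = F(12) + F(11) = 144 + 89 = 233
F(14) = F(13) + F(12) = 233 + 144 = 377
F(15) = F(14) + F(13) = 377 + 233 = 610
F(16) = F(15) + F(14) = 610 + 377 = 987
F(17) = F(16) + F(15) = 987 + 610 = 1597
F(18) = F(17) + F(16) = 1597 + 987 = 2584
F(19) = F(18) + F(17) = 2584 + 1597 = 4181
F(20) = F(19) + F(18) = 4181 + 2584 = 6765
F(21) = F(20) + F(19) = 6765 + 4181 = 10946
F(22) = F(21) + F(20) = 10946 + 6765 = 17711
F(23) = F(22) + F(21) = 17711 + 10946 = 28657
F(24) = F(23) + F(22) = 28657 + 17711 = 46368
F(25) = F(24) + F(23) = 46368 + 28657 = 75025
F(26) = F(25) + F(24) = 75025 + 46368 = 121393

121393


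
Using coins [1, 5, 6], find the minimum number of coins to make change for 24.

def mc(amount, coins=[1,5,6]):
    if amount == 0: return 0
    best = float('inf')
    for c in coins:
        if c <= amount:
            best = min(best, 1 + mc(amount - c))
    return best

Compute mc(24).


Building up with DP:
mc(0) = 0
mc(1) = min(1+mc(0)=1+0=1) = 1
mc(2) = min(1+mc(1)=1+1=2) = 2
mc(3) = min(1+mc(2)=1+2=3) = 3
mc(4) = min(1+mc(3)=1+3=4) = 4
mc(5) = min(1+mc(4)=1+4=5, 1+mc(0)=1+0=1) = 1
mc(6) = min(1+mc(5)=1+1=2, 1+mc(1)=1+1=2, 1+mc(0)=1+0=1) = 1
mc(7) = min(1+mc(6)=1+1=2, 1+mc(2)=1+2=3, 1+mc(1)=1+1=2) = 2
mc(8) = min(1+mc(7)=1+2=3, 1+mc(3)=1+3=4, 1+mc(2)=1+2=3) = 3
mc(9) = min(1+mc(8)=1+3=4, 1+mc(4)=1+4=5, 1+mc(3)=1+3=4) = 4
mc(10) = min(1+mc(9)=1+4=5, 1+mc(5)=1+1=2, 1+mc(4)=1+4=5) = 2
mc(11) = min(1+mc(10)=1+2=3, 1+mc(6)=1+1=2, 1+mc(5)=1+1=2) = 2
mc(12) = min(1+mc(11)=1+2=3, 1+mc(7)=1+2=3, 1+mc(6)=1+1=2) = 2
mc(13) = min(1+mc(12)=1+2=3, 1+mc(8)=1+3=4, 1+mc(7)=1+2=3) = 3
mc(14) = min(1+mc(13)=1+3=4, 1+mc(9)=1+4=5, 1+mc(8)=1+3=4) = 4
mc(15) = min(1+mc(14)=1+4=5, 1+mc(10)=1+2=3, 1+mc(9)=1+4=5) = 3
mc(16) = min(1+mc(15)=1+3=4, 1+mc(11)=1+2=3, 1+mc(10)=1+2=3) = 3
mc(17) = min(1+mc(16)=1+3=4, 1+mc(12)=1+2=3, 1+mc(11)=1+2=3) = 3
mc(18) = min(1+mc(17)=1+3=4, 1+mc(13)=1+3=4, 1+mc(12)=1+2=3) = 3
mc(19) = min(1+mc(18)=1+3=4, 1+mc(14)=1+4=5, 1+mc(13)=1+3=4) = 4
mc(20) = min(1+mc(19)=1+4=5, 1+mc(15)=1+3=4, 1+mc(14)=1+4=5) = 4
mc(21) = min(1+mc(20)=1+4=5, 1+mc(16)=1+3=4, 1+mc(15)=1+3=4) = 4
mc(22) = min(1+mc(21)=1+4=5, 1+mc(17)=1+3=4, 1+mc(16)=1+3=4) = 4
mc(23) = min(1+mc(22)=1+4=5, 1+mc(18)=1+3=4, 1+mc(17)=1+3=4) = 4
mc(24) = min(1+mc(23)=1+4=5, 1+mc(19)=1+4=5, 1+mc(18)=1+3=4) = 4

4


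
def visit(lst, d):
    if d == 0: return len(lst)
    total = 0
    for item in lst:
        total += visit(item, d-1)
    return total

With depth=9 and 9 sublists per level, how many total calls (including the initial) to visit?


At depth 0 (root): 1 call
At depth 1: each of 1 parents calls visit on 9 children = 9 calls
At depth 2: each of 9 parents calls visit on 9 children = 81 calls
At depth 3: each of 81 parents calls visit on 9 children = 729 calls
At depth 4: each of 729 parents calls visit on 9 children = 6561 calls
At depth 5: each of 6561 parents calls visit on 9 children = 59049 calls
At depth 6: each of 59049 parents calls visit on 9 children = 531441 calls
At depth 7: each of 531441 parents calls visit on 9 children = 4782969 calls
At depth 8: each of 4782969 parents calls visit on 9 children = 43046721 calls
At depth 9: each of 43046721 parents calls visit on 9 children = 387420489 calls
Total: 1 + 9 + 81 + 729 + 6561 + 59049 + 531441 + 4782969 + 43046721 + 387420489 = 435848050

435848050


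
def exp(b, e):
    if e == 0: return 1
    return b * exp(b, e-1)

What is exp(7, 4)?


exp(7, 4)
= 7 * exp(7, 3)
= 7 * 7 * exp(7, 2)
= 7 * 7 * 7 * exp(7, 1)
= 7 * 7 * 7 * 7 * exp(7, 0)
= 7 * 7 * 7 * 7 * 1
= 2401

2401


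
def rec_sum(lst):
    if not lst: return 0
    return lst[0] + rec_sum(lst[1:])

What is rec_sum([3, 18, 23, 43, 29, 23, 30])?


rec_sum([3, 18, 23, 43, 29, 23, 30]) = 3 + rec_sum([18, 23, 43, 29, 23, 30])
rec_sum([18, 23, 43, 29, 23, 30]) = 18 + rec_sum([23, 43, 29, 23, 30])
rec_sum([23, 43, 29, 23, 30]) = 23 + rec_sum([43, 29, 23, 30])
rec_sum([43, 29, 23, 30]) = 43 + rec_sum([29, 23, 30])
rec_sum([29, 23, 30]) = 29 + rec_sum([23, 30])
rec_sum([23, 30]) = 23 + rec_sum([30])
rec_sum([30]) = 30 + rec_sum([])
rec_sum([]) = 0  (base case)
Total: 3 + 18 + 23 + 43 + 29 + 23 + 30 + 0 = 169

169


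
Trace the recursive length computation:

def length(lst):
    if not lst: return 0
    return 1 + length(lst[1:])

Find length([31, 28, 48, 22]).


length([31, 28, 48, 22]) = 1 + length([28, 48, 22])
length([28, 48, 22]) = 1 + length([48, 22])
length([48, 22]) = 1 + length([22])
length([22]) = 1 + length([])
length([]) = 0  (base case)
Unwinding: 1 + 1 + 1 + 1 + 0 = 4

4


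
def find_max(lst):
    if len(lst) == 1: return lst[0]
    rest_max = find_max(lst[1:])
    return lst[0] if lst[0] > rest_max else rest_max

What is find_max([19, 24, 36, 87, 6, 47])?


find_max([19, 24, 36, 87, 6, 47]): compare 19 with find_max([24, 36, 87, 6, 47])
find_max([24, 36, 87, 6, 47]): compare 24 with find_max([36, 87, 6, 47])
find_max([36, 87, 6, 47]): compare 36 with find_max([87, 6, 47])
find_max([87, 6, 47]): compare 87 with find_max([6, 47])
find_max([6, 47]): compare 6 with find_max([47])
find_max([47]) = 47  (base case)
Compare 6 with 47 -> 47
Compare 87 with 47 -> 87
Compare 36 with 87 -> 87
Compare 24 with 87 -> 87
Compare 19 with 87 -> 87

87


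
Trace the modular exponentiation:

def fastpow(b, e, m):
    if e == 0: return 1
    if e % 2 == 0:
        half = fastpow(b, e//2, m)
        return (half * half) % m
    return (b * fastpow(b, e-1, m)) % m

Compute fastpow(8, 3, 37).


fastpow(8, 3, 37): e is odd, compute fastpow(8, 2, 37)
  fastpow(8, 2, 37): e is even, compute fastpow(8, 1, 37)
    fastpow(8, 1, 37): e is odd, compute fastpow(8, 0, 37)
      fastpow(8, 0, 37) = 1
    (8 * 1) % 37 = 8
  half=8, (8*8) % 37 = 27
(8 * 27) % 37 = 31

31


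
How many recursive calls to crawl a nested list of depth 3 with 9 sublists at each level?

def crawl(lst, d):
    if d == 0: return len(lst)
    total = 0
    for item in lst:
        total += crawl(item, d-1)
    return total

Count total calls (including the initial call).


At depth 0 (root): 1 call
At depth 1: each of 1 parents calls crawl on 9 children = 9 calls
At depth 2: each of 9 parents calls crawl on 9 children = 81 calls
At depth 3: each of 81 parents calls crawl on 9 children = 729 calls
Total: 1 + 9 + 81 + 729 = 820

820


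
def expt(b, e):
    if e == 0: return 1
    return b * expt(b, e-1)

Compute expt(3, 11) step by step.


expt(3, 11)
= 3 * expt(3, 10)
= 3 * 3 * expt(3, 9)
= 3 * 3 * 3 * expt(3, 8)
= 3 * 3 * 3 * 3 * expt(3, 7)
= 3 * 3 * 3 * 3 * 3 * expt(3, 6)
= 3 * 3 * 3 * 3 * 3 * 3 * expt(3, 5)
= 3 * 3 * 3 * 3 * 3 * 3 * 3 * expt(3, 4)
= 3 * 3 * 3 * 3 * 3 * 3 * 3 * 3 * expt(3, 3)
= 3 * 3 * 3 * 3 * 3 * 3 * 3 * 3 * 3 * expt(3, 2)
= 3 * 3 * 3 * 3 * 3 * 3 * 3 * 3 * 3 * 3 * expt(3, 1)
= 3 * 3 * 3 * 3 * 3 * 3 * 3 * 3 * 3 * 3 * 3 * expt(3, 0)
= 3 * 3 * 3 * 3 * 3 * 3 * 3 * 3 * 3 * 3 * 3 * 1
= 177147

177147


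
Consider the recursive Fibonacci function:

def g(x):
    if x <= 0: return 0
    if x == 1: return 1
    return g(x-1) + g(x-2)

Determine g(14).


Computing g(14) bottom-up:
g(0) = 0
g(1) = 1
g(2) = g(1) + g(0) = 1 + 0 = 1
g(3) = g(2) + g(1) = 1 + 1 = 2
g(4) = g(3) + g(2) = 2 + 1 = 3
g(5) = g(4) + g(3) = 3 + 2 = 5
g(6) = g(5) + g(4) = 5 + 3 = 8
g(7) = g(6) + g(5) = 8 + 5 = 13
g(8) = g(7) + g(6) = 13 + 8 = 21
g(9) = g(8) + g(7) = 21 + 13 = 34
g(10) = g(9) + g(8) = 34 + 21 = 55
g(11) = g(10) + g(9) = 55 + 34 = 89
g(12) = g(11) + g(10) = 89 + 55 = 144
g(13) = g(12) + g(11) = 144 + 89 = 233
g(14) = g(13) + g(12) = 233 + 144 = 377

377


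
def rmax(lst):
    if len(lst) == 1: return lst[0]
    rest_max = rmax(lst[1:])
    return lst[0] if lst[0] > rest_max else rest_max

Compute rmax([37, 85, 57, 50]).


rmax([37, 85, 57, 50]): compare 37 with rmax([85, 57, 50])
rmax([85, 57, 50]): compare 85 with rmax([57, 50])
rmax([57, 50]): compare 57 with rmax([50])
rmax([50]) = 50  (base case)
Compare 57 with 50 -> 57
Compare 85 with 57 -> 85
Compare 37 with 85 -> 85

85


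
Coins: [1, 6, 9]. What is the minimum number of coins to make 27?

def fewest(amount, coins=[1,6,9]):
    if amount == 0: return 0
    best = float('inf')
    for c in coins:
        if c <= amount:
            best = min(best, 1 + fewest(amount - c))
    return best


Building up with DP:
fewest(0) = 0
fewest(1) = min(1+fewest(0)=1+0=1) = 1
fewest(2) = min(1+fewest(1)=1+1=2) = 2
fewest(3) = min(1+fewest(2)=1+2=3) = 3
fewest(4) = min(1+fewest(3)=1+3=4) = 4
fewest(5) = min(1+fewest(4)=1+4=5) = 5
fewest(6) = min(1+fewest(5)=1+5=6, 1+fewest(0)=1+0=1) = 1
fewest(7) = min(1+fewest(6)=1+1=2, 1+fewest(1)=1+1=2) = 2
fewest(8) = min(1+fewest(7)=1+2=3, 1+fewest(2)=1+2=3) = 3
fewest(9) = min(1+fewest(8)=1+3=4, 1+fewest(3)=1+3=4, 1+fewest(0)=1+0=1) = 1
fewest(10) = min(1+fewest(9)=1+1=2, 1+fewest(4)=1+4=5, 1+fewest(1)=1+1=2) = 2
fewest(11) = min(1+fewest(10)=1+2=3, 1+fewest(5)=1+5=6, 1+fewest(2)=1+2=3) = 3
fewest(12) = min(1+fewest(11)=1+3=4, 1+fewest(6)=1+1=2, 1+fewest(3)=1+3=4) = 2
fewest(13) = min(1+fewest(12)=1+2=3, 1+fewest(7)=1+2=3, 1+fewest(4)=1+4=5) = 3
fewest(14) = min(1+fewest(13)=1+3=4, 1+fewest(8)=1+3=4, 1+fewest(5)=1+5=6) = 4
fewest(15) = min(1+fewest(14)=1+4=5, 1+fewest(9)=1+1=2, 1+fewest(6)=1+1=2) = 2
fewest(16) = min(1+fewest(15)=1+2=3, 1+fewest(10)=1+2=3, 1+fewest(7)=1+2=3) = 3
fewest(17) = min(1+fewest(16)=1+3=4, 1+fewest(11)=1+3=4, 1+fewest(8)=1+3=4) = 4
fewest(18) = min(1+fewest(17)=1+4=5, 1+fewest(12)=1+2=3, 1+fewest(9)=1+1=2) = 2
fewest(19) = min(1+fewest(18)=1+2=3, 1+fewest(13)=1+3=4, 1+fewest(10)=1+2=3) = 3
fewest(20) = min(1+fewest(19)=1+3=4, 1+fewest(14)=1+4=5, 1+fewest(11)=1+3=4) = 4
fewest(21) = min(1+fewest(20)=1+4=5, 1+fewest(15)=1+2=3, 1+fewest(12)=1+2=3) = 3
fewest(22) = min(1+fewest(21)=1+3=4, 1+fewest(16)=1+3=4, 1+fewest(13)=1+3=4) = 4
fewest(23) = min(1+fewest(22)=1+4=5, 1+fewest(17)=1+4=5, 1+fewest(14)=1+4=5) = 5
fewest(24) = min(1+fewest(23)=1+5=6, 1+fewest(18)=1+2=3, 1+fewest(15)=1+2=3) = 3
fewest(25) = min(1+fewest(24)=1+3=4, 1+fewest(19)=1+3=4, 1+fewest(16)=1+3=4) = 4
fewest(26) = min(1+fewest(25)=1+4=5, 1+fewest(20)=1+4=5, 1+fewest(17)=1+4=5) = 5
fewest(27) = min(1+fewest(26)=1+5=6, 1+fewest(21)=1+3=4, 1+fewest(18)=1+2=3) = 3

3
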